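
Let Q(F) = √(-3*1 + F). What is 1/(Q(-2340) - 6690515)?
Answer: -6690515/44762990967568 - I*√2343/44762990967568 ≈ -1.4947e-7 - 1.0814e-12*I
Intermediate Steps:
Q(F) = √(-3 + F)
1/(Q(-2340) - 6690515) = 1/(√(-3 - 2340) - 6690515) = 1/(√(-2343) - 6690515) = 1/(I*√2343 - 6690515) = 1/(-6690515 + I*√2343)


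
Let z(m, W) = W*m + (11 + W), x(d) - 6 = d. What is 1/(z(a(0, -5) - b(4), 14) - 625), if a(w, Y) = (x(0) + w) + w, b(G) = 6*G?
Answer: -1/852 ≈ -0.0011737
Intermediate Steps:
x(d) = 6 + d
a(w, Y) = 6 + 2*w (a(w, Y) = ((6 + 0) + w) + w = (6 + w) + w = 6 + 2*w)
z(m, W) = 11 + W + W*m
1/(z(a(0, -5) - b(4), 14) - 625) = 1/((11 + 14 + 14*((6 + 2*0) - 6*4)) - 625) = 1/((11 + 14 + 14*((6 + 0) - 1*24)) - 625) = 1/((11 + 14 + 14*(6 - 24)) - 625) = 1/((11 + 14 + 14*(-18)) - 625) = 1/((11 + 14 - 252) - 625) = 1/(-227 - 625) = 1/(-852) = -1/852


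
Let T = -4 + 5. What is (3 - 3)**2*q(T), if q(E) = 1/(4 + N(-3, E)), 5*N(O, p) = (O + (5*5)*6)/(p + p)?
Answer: 0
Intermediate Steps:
T = 1
N(O, p) = (150 + O)/(10*p) (N(O, p) = ((O + (5*5)*6)/(p + p))/5 = ((O + 25*6)/((2*p)))/5 = ((O + 150)*(1/(2*p)))/5 = ((150 + O)*(1/(2*p)))/5 = ((150 + O)/(2*p))/5 = (150 + O)/(10*p))
q(E) = 1/(4 + 147/(10*E)) (q(E) = 1/(4 + (150 - 3)/(10*E)) = 1/(4 + (1/10)*147/E) = 1/(4 + 147/(10*E)))
(3 - 3)**2*q(T) = (3 - 3)**2*(10*1/(147 + 40*1)) = 0**2*(10*1/(147 + 40)) = 0*(10*1/187) = 0*(10*1*(1/187)) = 0*(10/187) = 0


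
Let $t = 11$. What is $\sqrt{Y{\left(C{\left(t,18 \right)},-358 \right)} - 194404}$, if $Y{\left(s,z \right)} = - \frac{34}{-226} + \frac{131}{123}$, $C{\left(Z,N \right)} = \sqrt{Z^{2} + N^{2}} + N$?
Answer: $\frac{i \sqrt{37555157793498}}{13899} \approx 440.91 i$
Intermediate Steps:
$C{\left(Z,N \right)} = N + \sqrt{N^{2} + Z^{2}}$ ($C{\left(Z,N \right)} = \sqrt{N^{2} + Z^{2}} + N = N + \sqrt{N^{2} + Z^{2}}$)
$Y{\left(s,z \right)} = \frac{16894}{13899}$ ($Y{\left(s,z \right)} = \left(-34\right) \left(- \frac{1}{226}\right) + 131 \cdot \frac{1}{123} = \frac{17}{113} + \frac{131}{123} = \frac{16894}{13899}$)
$\sqrt{Y{\left(C{\left(t,18 \right)},-358 \right)} - 194404} = \sqrt{\frac{16894}{13899} - 194404} = \sqrt{- \frac{2702004302}{13899}} = \frac{i \sqrt{37555157793498}}{13899}$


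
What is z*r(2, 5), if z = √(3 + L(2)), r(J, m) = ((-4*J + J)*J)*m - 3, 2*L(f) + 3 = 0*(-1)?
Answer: -63*√6/2 ≈ -77.159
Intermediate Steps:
L(f) = -3/2 (L(f) = -3/2 + (0*(-1))/2 = -3/2 + (½)*0 = -3/2 + 0 = -3/2)
r(J, m) = -3 - 3*m*J² (r(J, m) = ((-3*J)*J)*m - 3 = (-3*J²)*m - 3 = -3*m*J² - 3 = -3 - 3*m*J²)
z = √6/2 (z = √(3 - 3/2) = √(3/2) = √6/2 ≈ 1.2247)
z*r(2, 5) = (√6/2)*(-3 - 3*5*2²) = (√6/2)*(-3 - 3*5*4) = (√6/2)*(-3 - 60) = (√6/2)*(-63) = -63*√6/2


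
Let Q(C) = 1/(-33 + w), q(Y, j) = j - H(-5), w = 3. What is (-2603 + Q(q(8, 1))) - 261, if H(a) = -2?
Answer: -85921/30 ≈ -2864.0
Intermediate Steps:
q(Y, j) = 2 + j (q(Y, j) = j - 1*(-2) = j + 2 = 2 + j)
Q(C) = -1/30 (Q(C) = 1/(-33 + 3) = 1/(-30) = -1/30)
(-2603 + Q(q(8, 1))) - 261 = (-2603 - 1/30) - 261 = -78091/30 - 261 = -85921/30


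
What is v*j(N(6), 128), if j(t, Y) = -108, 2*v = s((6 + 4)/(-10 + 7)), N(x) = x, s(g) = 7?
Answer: -378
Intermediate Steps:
v = 7/2 (v = (1/2)*7 = 7/2 ≈ 3.5000)
v*j(N(6), 128) = (7/2)*(-108) = -378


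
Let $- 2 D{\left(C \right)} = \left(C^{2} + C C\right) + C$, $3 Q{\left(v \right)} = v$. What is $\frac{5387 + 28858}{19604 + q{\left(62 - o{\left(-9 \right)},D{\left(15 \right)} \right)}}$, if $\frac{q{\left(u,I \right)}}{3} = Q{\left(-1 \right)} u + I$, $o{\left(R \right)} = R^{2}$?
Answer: $\frac{22830}{12617} \approx 1.8095$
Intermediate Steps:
$Q{\left(v \right)} = \frac{v}{3}$
$D{\left(C \right)} = - C^{2} - \frac{C}{2}$ ($D{\left(C \right)} = - \frac{\left(C^{2} + C C\right) + C}{2} = - \frac{\left(C^{2} + C^{2}\right) + C}{2} = - \frac{2 C^{2} + C}{2} = - \frac{C + 2 C^{2}}{2} = - C^{2} - \frac{C}{2}$)
$q{\left(u,I \right)} = - u + 3 I$ ($q{\left(u,I \right)} = 3 \left(\frac{1}{3} \left(-1\right) u + I\right) = 3 \left(- \frac{u}{3} + I\right) = 3 \left(I - \frac{u}{3}\right) = - u + 3 I$)
$\frac{5387 + 28858}{19604 + q{\left(62 - o{\left(-9 \right)},D{\left(15 \right)} \right)}} = \frac{5387 + 28858}{19604 - \left(62 - 81 - \left(-3\right) 15 \left(\frac{1}{2} + 15\right)\right)} = \frac{34245}{19604 - \left(62 - 81 - \left(-3\right) 15 \cdot \frac{31}{2}\right)} = \frac{34245}{19604 + \left(- (62 - 81) + 3 \left(- \frac{465}{2}\right)\right)} = \frac{34245}{19604 - \frac{1357}{2}} = \frac{34245}{\frac{37851}{2}} = 34245 \cdot \frac{2}{37851} = \frac{22830}{12617}$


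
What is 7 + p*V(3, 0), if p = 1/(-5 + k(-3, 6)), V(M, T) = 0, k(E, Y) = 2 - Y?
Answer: 7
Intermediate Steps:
p = -1/9 (p = 1/(-5 + (2 - 1*6)) = 1/(-5 + (2 - 6)) = 1/(-5 - 4) = 1/(-9) = -1/9 ≈ -0.11111)
7 + p*V(3, 0) = 7 - 1/9*0 = 7 + 0 = 7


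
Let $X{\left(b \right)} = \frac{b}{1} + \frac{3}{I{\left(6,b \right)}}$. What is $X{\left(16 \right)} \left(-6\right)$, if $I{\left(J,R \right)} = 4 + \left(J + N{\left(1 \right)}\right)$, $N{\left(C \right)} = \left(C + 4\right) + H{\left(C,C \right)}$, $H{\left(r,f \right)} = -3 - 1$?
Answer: $- \frac{1074}{11} \approx -97.636$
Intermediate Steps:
$H{\left(r,f \right)} = -4$
$N{\left(C \right)} = C$ ($N{\left(C \right)} = \left(C + 4\right) - 4 = \left(4 + C\right) - 4 = C$)
$I{\left(J,R \right)} = 5 + J$ ($I{\left(J,R \right)} = 4 + \left(J + 1\right) = 4 + \left(1 + J\right) = 5 + J$)
$X{\left(b \right)} = \frac{3}{11} + b$ ($X{\left(b \right)} = \frac{b}{1} + \frac{3}{5 + 6} = b 1 + \frac{3}{11} = b + 3 \cdot \frac{1}{11} = b + \frac{3}{11} = \frac{3}{11} + b$)
$X{\left(16 \right)} \left(-6\right) = \left(\frac{3}{11} + 16\right) \left(-6\right) = \frac{179}{11} \left(-6\right) = - \frac{1074}{11}$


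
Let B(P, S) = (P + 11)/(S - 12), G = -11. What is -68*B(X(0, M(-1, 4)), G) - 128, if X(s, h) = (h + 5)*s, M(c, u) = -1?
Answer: -2196/23 ≈ -95.478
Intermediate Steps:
X(s, h) = s*(5 + h) (X(s, h) = (5 + h)*s = s*(5 + h))
B(P, S) = (11 + P)/(-12 + S)
-68*B(X(0, M(-1, 4)), G) - 128 = -68*(11 + 0*(5 - 1))/(-12 - 11) - 128 = -68*(11 + 0*4)/(-23) - 128 = -(-68)*(11 + 0)/23 - 128 = -(-68)*11/23 - 128 = -68*(-11/23) - 128 = 748/23 - 128 = -2196/23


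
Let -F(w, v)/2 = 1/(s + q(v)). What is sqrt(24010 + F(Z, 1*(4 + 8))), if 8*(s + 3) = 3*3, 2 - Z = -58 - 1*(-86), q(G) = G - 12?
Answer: sqrt(5402490)/15 ≈ 154.96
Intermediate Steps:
q(G) = -12 + G
Z = -26 (Z = 2 - (-58 - 1*(-86)) = 2 - (-58 + 86) = 2 - 1*28 = 2 - 28 = -26)
s = -15/8 (s = -3 + (3*3)/8 = -3 + (1/8)*9 = -3 + 9/8 = -15/8 ≈ -1.8750)
F(w, v) = -2/(-111/8 + v) (F(w, v) = -2/(-15/8 + (-12 + v)) = -2/(-111/8 + v))
sqrt(24010 + F(Z, 1*(4 + 8))) = sqrt(24010 - 16/(-111 + 8*(1*(4 + 8)))) = sqrt(24010 - 16/(-111 + 8*(1*12))) = sqrt(24010 - 16/(-111 + 8*12)) = sqrt(24010 - 16/(-111 + 96)) = sqrt(24010 - 16/(-15)) = sqrt(24010 - 16*(-1/15)) = sqrt(24010 + 16/15) = sqrt(360166/15) = sqrt(5402490)/15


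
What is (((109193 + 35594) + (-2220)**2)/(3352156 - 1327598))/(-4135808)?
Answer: -5073187/8373183172864 ≈ -6.0589e-7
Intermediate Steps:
(((109193 + 35594) + (-2220)**2)/(3352156 - 1327598))/(-4135808) = ((144787 + 4928400)/2024558)*(-1/4135808) = (5073187*(1/2024558))*(-1/4135808) = (5073187/2024558)*(-1/4135808) = -5073187/8373183172864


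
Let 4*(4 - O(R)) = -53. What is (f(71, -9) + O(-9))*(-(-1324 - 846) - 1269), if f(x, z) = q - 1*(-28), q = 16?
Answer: 220745/4 ≈ 55186.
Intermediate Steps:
f(x, z) = 44 (f(x, z) = 16 - 1*(-28) = 16 + 28 = 44)
O(R) = 69/4 (O(R) = 4 - ¼*(-53) = 4 + 53/4 = 69/4)
(f(71, -9) + O(-9))*(-(-1324 - 846) - 1269) = (44 + 69/4)*(-(-1324 - 846) - 1269) = 245*(-1*(-2170) - 1269)/4 = 245*(2170 - 1269)/4 = (245/4)*901 = 220745/4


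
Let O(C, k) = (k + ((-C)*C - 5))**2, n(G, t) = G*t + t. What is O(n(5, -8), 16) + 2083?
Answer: 5259932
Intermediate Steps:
n(G, t) = t + G*t
O(C, k) = (-5 + k - C**2)**2 (O(C, k) = (k + (-C**2 - 5))**2 = (k + (-5 - C**2))**2 = (-5 + k - C**2)**2)
O(n(5, -8), 16) + 2083 = (5 + (-8*(1 + 5))**2 - 1*16)**2 + 2083 = (5 + (-8*6)**2 - 16)**2 + 2083 = (5 + (-48)**2 - 16)**2 + 2083 = (5 + 2304 - 16)**2 + 2083 = 2293**2 + 2083 = 5257849 + 2083 = 5259932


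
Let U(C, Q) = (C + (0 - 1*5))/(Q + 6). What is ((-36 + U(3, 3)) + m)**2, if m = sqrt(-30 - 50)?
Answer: 99796/81 - 2608*I*sqrt(5)/9 ≈ 1232.0 - 647.96*I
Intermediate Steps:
U(C, Q) = (-5 + C)/(6 + Q) (U(C, Q) = (C + (0 - 5))/(6 + Q) = (C - 5)/(6 + Q) = (-5 + C)/(6 + Q))
m = 4*I*sqrt(5) (m = sqrt(-80) = 4*I*sqrt(5) ≈ 8.9443*I)
((-36 + U(3, 3)) + m)**2 = ((-36 + (-5 + 3)/(6 + 3)) + 4*I*sqrt(5))**2 = ((-36 - 2/9) + 4*I*sqrt(5))**2 = (-326/9 + 4*I*sqrt(5))**2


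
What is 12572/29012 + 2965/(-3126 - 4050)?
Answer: 1049023/52047528 ≈ 0.020155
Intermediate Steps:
12572/29012 + 2965/(-3126 - 4050) = 12572*(1/29012) + 2965/(-7176) = 3143/7253 + 2965*(-1/7176) = 3143/7253 - 2965/7176 = 1049023/52047528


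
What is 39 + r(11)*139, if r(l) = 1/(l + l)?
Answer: 997/22 ≈ 45.318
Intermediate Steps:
r(l) = 1/(2*l)
39 + r(11)*139 = 39 + ((½)/11)*139 = 39 + ((½)*(1/11))*139 = 39 + (1/22)*139 = 39 + 139/22 = 997/22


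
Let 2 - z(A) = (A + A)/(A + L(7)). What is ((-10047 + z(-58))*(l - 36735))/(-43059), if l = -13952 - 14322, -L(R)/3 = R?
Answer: -17198586013/1133887 ≈ -15168.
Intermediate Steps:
L(R) = -3*R
l = -28274
z(A) = 2 - 2*A/(-21 + A) (z(A) = 2 - (A + A)/(A - 3*7) = 2 - 2*A/(A - 21) = 2 - 2*A/(-21 + A))
((-10047 + z(-58))*(l - 36735))/(-43059) = ((-10047 - 42/(-21 - 58))*(-28274 - 36735))/(-43059) = ((-10047 - 42/(-79))*(-65009))*(-1/43059) = ((-10047 - 42*(-1/79))*(-65009))*(-1/43059) = ((-10047 + 42/79)*(-65009))*(-1/43059) = -793671/79*(-65009)*(-1/43059) = (51595758039/79)*(-1/43059) = -17198586013/1133887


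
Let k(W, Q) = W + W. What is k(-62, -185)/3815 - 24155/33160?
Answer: -19252633/25301080 ≈ -0.76094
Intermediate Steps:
k(W, Q) = 2*W
k(-62, -185)/3815 - 24155/33160 = (2*(-62))/3815 - 24155/33160 = -124*1/3815 - 24155*1/33160 = -124/3815 - 4831/6632 = -19252633/25301080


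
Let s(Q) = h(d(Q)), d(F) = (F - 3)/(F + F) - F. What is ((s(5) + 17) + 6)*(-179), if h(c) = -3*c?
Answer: -33473/5 ≈ -6694.6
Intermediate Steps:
d(F) = -F + (-3 + F)/(2*F) (d(F) = (-3 + F)/((2*F)) - F = (-3 + F)*(1/(2*F)) - F = (-3 + F)/(2*F) - F = -F + (-3 + F)/(2*F))
s(Q) = -3/2 + 3*Q + 9/(2*Q) (s(Q) = -3*(½ - Q - 3/(2*Q)) = -3/2 + 3*Q + 9/(2*Q))
((s(5) + 17) + 6)*(-179) = (((-3/2 + 3*5 + (9/2)/5) + 17) + 6)*(-179) = (((-3/2 + 15 + (9/2)*(⅕)) + 17) + 6)*(-179) = (((-3/2 + 15 + 9/10) + 17) + 6)*(-179) = ((72/5 + 17) + 6)*(-179) = (157/5 + 6)*(-179) = (187/5)*(-179) = -33473/5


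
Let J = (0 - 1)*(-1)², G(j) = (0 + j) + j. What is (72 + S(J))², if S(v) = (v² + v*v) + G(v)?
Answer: 5184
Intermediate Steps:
G(j) = 2*j (G(j) = j + j = 2*j)
J = -1 (J = -1*1 = -1)
S(v) = 2*v + 2*v² (S(v) = (v² + v*v) + 2*v = (v² + v²) + 2*v = 2*v² + 2*v = 2*v + 2*v²)
(72 + S(J))² = (72 + 2*(-1)*(1 - 1))² = (72 + 2*(-1)*0)² = (72 + 0)² = 72² = 5184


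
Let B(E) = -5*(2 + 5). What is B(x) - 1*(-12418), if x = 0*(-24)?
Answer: 12383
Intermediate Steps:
x = 0
B(E) = -35 (B(E) = -5*7 = -35)
B(x) - 1*(-12418) = -35 - 1*(-12418) = -35 + 12418 = 12383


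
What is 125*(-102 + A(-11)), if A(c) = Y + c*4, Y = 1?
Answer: -18125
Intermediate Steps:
A(c) = 1 + 4*c (A(c) = 1 + c*4 = 1 + 4*c)
125*(-102 + A(-11)) = 125*(-102 + (1 + 4*(-11))) = 125*(-102 + (1 - 44)) = 125*(-102 - 43) = 125*(-145) = -18125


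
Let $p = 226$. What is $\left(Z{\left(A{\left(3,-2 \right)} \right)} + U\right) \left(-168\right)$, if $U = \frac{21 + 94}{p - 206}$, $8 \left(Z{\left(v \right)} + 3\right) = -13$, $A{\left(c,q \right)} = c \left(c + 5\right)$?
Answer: $-189$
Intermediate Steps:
$A{\left(c,q \right)} = c \left(5 + c\right)$
$Z{\left(v \right)} = - \frac{37}{8}$ ($Z{\left(v \right)} = -3 + \frac{1}{8} \left(-13\right) = -3 - \frac{13}{8} = - \frac{37}{8}$)
$U = \frac{23}{4}$ ($U = \frac{21 + 94}{226 - 206} = \frac{115}{20} = 115 \cdot \frac{1}{20} = \frac{23}{4} \approx 5.75$)
$\left(Z{\left(A{\left(3,-2 \right)} \right)} + U\right) \left(-168\right) = \left(- \frac{37}{8} + \frac{23}{4}\right) \left(-168\right) = \frac{9}{8} \left(-168\right) = -189$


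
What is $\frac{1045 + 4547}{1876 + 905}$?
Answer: $\frac{1864}{927} \approx 2.0108$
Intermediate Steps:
$\frac{1045 + 4547}{1876 + 905} = \frac{5592}{2781} = 5592 \cdot \frac{1}{2781} = \frac{1864}{927}$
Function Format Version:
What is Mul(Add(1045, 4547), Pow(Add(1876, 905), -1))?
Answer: Rational(1864, 927) ≈ 2.0108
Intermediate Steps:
Mul(Add(1045, 4547), Pow(Add(1876, 905), -1)) = Mul(5592, Pow(2781, -1)) = Mul(5592, Rational(1, 2781)) = Rational(1864, 927)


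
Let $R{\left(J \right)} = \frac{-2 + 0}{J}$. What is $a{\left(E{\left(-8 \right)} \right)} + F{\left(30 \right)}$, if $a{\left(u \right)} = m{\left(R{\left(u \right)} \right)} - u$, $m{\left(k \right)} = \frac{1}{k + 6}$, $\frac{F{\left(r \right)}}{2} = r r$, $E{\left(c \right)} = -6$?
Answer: $\frac{34317}{19} \approx 1806.2$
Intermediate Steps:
$R{\left(J \right)} = - \frac{2}{J}$
$F{\left(r \right)} = 2 r^{2}$ ($F{\left(r \right)} = 2 r r = 2 r^{2}$)
$m{\left(k \right)} = \frac{1}{6 + k}$
$a{\left(u \right)} = \frac{1}{6 - \frac{2}{u}} - u$
$a{\left(E{\left(-8 \right)} \right)} + F{\left(30 \right)} = \left(\frac{1}{6 - \frac{2}{-6}} - -6\right) + 2 \cdot 30^{2} = \left(\frac{1}{6 - - \frac{1}{3}} + 6\right) + 2 \cdot 900 = \left(\frac{1}{6 + \frac{1}{3}} + 6\right) + 1800 = \left(\frac{1}{\frac{19}{3}} + 6\right) + 1800 = \left(\frac{3}{19} + 6\right) + 1800 = \frac{117}{19} + 1800 = \frac{34317}{19}$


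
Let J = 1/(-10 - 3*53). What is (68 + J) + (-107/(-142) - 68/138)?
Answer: 113020613/1655862 ≈ 68.255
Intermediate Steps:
J = -1/169 (J = 1/(-10 - 159) = 1/(-169) = -1/169 ≈ -0.0059172)
(68 + J) + (-107/(-142) - 68/138) = (68 - 1/169) + (-107/(-142) - 68/138) = 11491/169 + (-107*(-1/142) - 68*1/138) = 11491/169 + (107/142 - 34/69) = 11491/169 + 2555/9798 = 113020613/1655862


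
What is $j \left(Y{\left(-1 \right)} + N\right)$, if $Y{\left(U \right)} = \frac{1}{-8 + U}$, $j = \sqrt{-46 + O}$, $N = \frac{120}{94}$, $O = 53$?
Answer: $\frac{493 \sqrt{7}}{423} \approx 3.0836$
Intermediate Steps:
$N = \frac{60}{47}$ ($N = 120 \cdot \frac{1}{94} = \frac{60}{47} \approx 1.2766$)
$j = \sqrt{7}$ ($j = \sqrt{-46 + 53} = \sqrt{7} \approx 2.6458$)
$j \left(Y{\left(-1 \right)} + N\right) = \sqrt{7} \left(\frac{1}{-8 - 1} + \frac{60}{47}\right) = \sqrt{7} \left(\frac{1}{-9} + \frac{60}{47}\right) = \sqrt{7} \left(- \frac{1}{9} + \frac{60}{47}\right) = \sqrt{7} \cdot \frac{493}{423} = \frac{493 \sqrt{7}}{423}$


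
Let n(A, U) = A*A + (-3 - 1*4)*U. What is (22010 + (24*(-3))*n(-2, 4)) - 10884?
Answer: 12854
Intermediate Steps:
n(A, U) = A² - 7*U (n(A, U) = A² + (-3 - 4)*U = A² - 7*U)
(22010 + (24*(-3))*n(-2, 4)) - 10884 = (22010 + (24*(-3))*((-2)² - 7*4)) - 10884 = (22010 - 72*(4 - 28)) - 10884 = (22010 - 72*(-24)) - 10884 = (22010 + 1728) - 10884 = 23738 - 10884 = 12854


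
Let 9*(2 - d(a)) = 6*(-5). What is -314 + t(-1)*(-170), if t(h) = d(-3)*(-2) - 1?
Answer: 5008/3 ≈ 1669.3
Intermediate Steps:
d(a) = 16/3 (d(a) = 2 - 2*(-5)/3 = 2 - ⅑*(-30) = 2 + 10/3 = 16/3)
t(h) = -35/3 (t(h) = (16/3)*(-2) - 1 = -32/3 - 1 = -35/3)
-314 + t(-1)*(-170) = -314 - 35/3*(-170) = -314 + 5950/3 = 5008/3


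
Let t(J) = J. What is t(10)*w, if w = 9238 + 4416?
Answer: 136540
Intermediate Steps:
w = 13654
t(10)*w = 10*13654 = 136540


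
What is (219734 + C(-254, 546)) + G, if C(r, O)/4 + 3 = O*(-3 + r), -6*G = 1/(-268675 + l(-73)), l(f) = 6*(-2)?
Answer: -550646063051/1612122 ≈ -3.4157e+5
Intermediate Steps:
l(f) = -12
G = 1/1612122 (G = -1/(6*(-268675 - 12)) = -1/6/(-268687) = -1/6*(-1/268687) = 1/1612122 ≈ 6.2030e-7)
C(r, O) = -12 + 4*O*(-3 + r) (C(r, O) = -12 + 4*(O*(-3 + r)) = -12 + 4*O*(-3 + r))
(219734 + C(-254, 546)) + G = (219734 + (-12 - 12*546 + 4*546*(-254))) + 1/1612122 = (219734 + (-12 - 6552 - 554736)) + 1/1612122 = (219734 - 561300) + 1/1612122 = -341566 + 1/1612122 = -550646063051/1612122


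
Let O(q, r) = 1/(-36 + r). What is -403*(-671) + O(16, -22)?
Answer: 15683953/58 ≈ 2.7041e+5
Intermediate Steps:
-403*(-671) + O(16, -22) = -403*(-671) + 1/(-36 - 22) = 270413 + 1/(-58) = 270413 - 1/58 = 15683953/58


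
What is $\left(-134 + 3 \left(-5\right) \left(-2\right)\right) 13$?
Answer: $-1352$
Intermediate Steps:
$\left(-134 + 3 \left(-5\right) \left(-2\right)\right) 13 = \left(-134 - -30\right) 13 = \left(-134 + 30\right) 13 = \left(-104\right) 13 = -1352$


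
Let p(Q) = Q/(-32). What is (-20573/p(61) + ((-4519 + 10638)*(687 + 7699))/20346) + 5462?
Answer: 11651787601/620553 ≈ 18776.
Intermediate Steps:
p(Q) = -Q/32 (p(Q) = Q*(-1/32) = -Q/32)
(-20573/p(61) + ((-4519 + 10638)*(687 + 7699))/20346) + 5462 = (-20573/((-1/32*61)) + ((-4519 + 10638)*(687 + 7699))/20346) + 5462 = (-20573/(-61/32) + (6119*8386)*(1/20346)) + 5462 = (-20573*(-32/61) + 51313934*(1/20346)) + 5462 = (658336/61 + 25656967/10173) + 5462 = 8262327115/620553 + 5462 = 11651787601/620553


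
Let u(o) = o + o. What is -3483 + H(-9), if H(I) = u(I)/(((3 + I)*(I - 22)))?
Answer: -107976/31 ≈ -3483.1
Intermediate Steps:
u(o) = 2*o
H(I) = 2*I/((-22 + I)*(3 + I)) (H(I) = (2*I)/(((3 + I)*(I - 22))) = (2*I)/(((3 + I)*(-22 + I))) = (2*I)/(((-22 + I)*(3 + I))) = (2*I)*(1/((-22 + I)*(3 + I))) = 2*I/((-22 + I)*(3 + I)))
-3483 + H(-9) = -3483 + 2*(-9)/(-66 + (-9)² - 19*(-9)) = -3483 + 2*(-9)/(-66 + 81 + 171) = -3483 + 2*(-9)/186 = -3483 + 2*(-9)*(1/186) = -3483 - 3/31 = -107976/31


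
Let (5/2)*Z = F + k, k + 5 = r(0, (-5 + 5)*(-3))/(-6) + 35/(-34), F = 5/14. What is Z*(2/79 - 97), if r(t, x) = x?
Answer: 2068470/9401 ≈ 220.03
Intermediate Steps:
F = 5/14 (F = 5*(1/14) = 5/14 ≈ 0.35714)
k = -205/34 (k = -5 + (((-5 + 5)*(-3))/(-6) + 35/(-34)) = -5 + ((0*(-3))*(-⅙) + 35*(-1/34)) = -5 + (0*(-⅙) - 35/34) = -5 + (0 - 35/34) = -5 - 35/34 = -205/34 ≈ -6.0294)
Z = -270/119 (Z = 2*(5/14 - 205/34)/5 = (⅖)*(-675/119) = -270/119 ≈ -2.2689)
Z*(2/79 - 97) = -270*(2/79 - 97)/119 = -270/119*(-7661/79) = 2068470/9401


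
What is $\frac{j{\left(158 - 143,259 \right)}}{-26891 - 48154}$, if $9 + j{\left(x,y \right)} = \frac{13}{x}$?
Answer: $\frac{122}{1125675} \approx 0.00010838$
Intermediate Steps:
$j{\left(x,y \right)} = -9 + \frac{13}{x}$
$\frac{j{\left(158 - 143,259 \right)}}{-26891 - 48154} = \frac{-9 + \frac{13}{158 - 143}}{-26891 - 48154} = \frac{-9 + \frac{13}{158 - 143}}{-75045} = \left(-9 + \frac{13}{15}\right) \left(- \frac{1}{75045}\right) = \left(- \frac{122}{15}\right) \left(- \frac{1}{75045}\right) = \frac{122}{1125675}$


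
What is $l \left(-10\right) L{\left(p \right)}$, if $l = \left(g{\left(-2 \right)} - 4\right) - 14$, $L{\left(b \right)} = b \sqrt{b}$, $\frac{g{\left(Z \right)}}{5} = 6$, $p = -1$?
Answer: $120 i \approx 120.0 i$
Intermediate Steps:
$g{\left(Z \right)} = 30$ ($g{\left(Z \right)} = 5 \cdot 6 = 30$)
$L{\left(b \right)} = b^{\frac{3}{2}}$
$l = 12$ ($l = \left(30 - 4\right) - 14 = 26 - 14 = 12$)
$l \left(-10\right) L{\left(p \right)} = 12 \left(-10\right) \left(-1\right)^{\frac{3}{2}} = - 120 \left(- i\right) = 120 i$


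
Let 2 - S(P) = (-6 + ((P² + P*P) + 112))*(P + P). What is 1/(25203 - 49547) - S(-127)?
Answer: -200118829553/24344 ≈ -8.2205e+6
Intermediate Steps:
S(P) = 2 - 2*P*(106 + 2*P²) (S(P) = 2 - (-6 + ((P² + P*P) + 112))*(P + P) = 2 - (-6 + ((P² + P²) + 112))*2*P = 2 - (-6 + (2*P² + 112))*2*P = 2 - (-6 + (112 + 2*P²))*2*P = 2 - (106 + 2*P²)*2*P = 2 - 2*P*(106 + 2*P²))
1/(25203 - 49547) - S(-127) = 1/(25203 - 49547) - (2 - 212*(-127) - 4*(-127)³) = 1/(-24344) - (2 + 26924 - 4*(-2048383)) = -1/24344 - (2 + 26924 + 8193532) = -1/24344 - 1*8220458 = -1/24344 - 8220458 = -200118829553/24344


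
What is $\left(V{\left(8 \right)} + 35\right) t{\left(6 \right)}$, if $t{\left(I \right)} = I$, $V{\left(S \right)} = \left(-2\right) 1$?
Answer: $198$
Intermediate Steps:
$V{\left(S \right)} = -2$
$\left(V{\left(8 \right)} + 35\right) t{\left(6 \right)} = \left(-2 + 35\right) 6 = 33 \cdot 6 = 198$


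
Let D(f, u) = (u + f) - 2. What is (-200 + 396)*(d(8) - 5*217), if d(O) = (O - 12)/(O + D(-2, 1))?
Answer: -1064084/5 ≈ -2.1282e+5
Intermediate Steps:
D(f, u) = -2 + f + u (D(f, u) = (f + u) - 2 = -2 + f + u)
d(O) = (-12 + O)/(-3 + O) (d(O) = (O - 12)/(O + (-2 - 2 + 1)) = (-12 + O)/(O - 3) = (-12 + O)/(-3 + O))
(-200 + 396)*(d(8) - 5*217) = (-200 + 396)*((-12 + 8)/(-3 + 8) - 5*217) = 196*(-4/5 - 1085) = 196*((⅕)*(-4) - 1085) = 196*(-⅘ - 1085) = 196*(-5429/5) = -1064084/5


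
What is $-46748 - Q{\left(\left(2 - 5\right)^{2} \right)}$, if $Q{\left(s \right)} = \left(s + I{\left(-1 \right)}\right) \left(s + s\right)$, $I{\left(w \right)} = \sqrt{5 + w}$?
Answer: $-46946$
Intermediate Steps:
$Q{\left(s \right)} = 2 s \left(2 + s\right)$ ($Q{\left(s \right)} = \left(s + \sqrt{5 - 1}\right) \left(s + s\right) = \left(s + \sqrt{4}\right) 2 s = \left(s + 2\right) 2 s = \left(2 + s\right) 2 s = 2 s \left(2 + s\right)$)
$-46748 - Q{\left(\left(2 - 5\right)^{2} \right)} = -46748 - 2 \left(2 - 5\right)^{2} \left(2 + \left(2 - 5\right)^{2}\right) = -46748 - 2 \left(-3\right)^{2} \left(2 + \left(-3\right)^{2}\right) = -46748 - 2 \cdot 9 \left(2 + 9\right) = -46748 - 2 \cdot 9 \cdot 11 = -46748 - 198 = -46946$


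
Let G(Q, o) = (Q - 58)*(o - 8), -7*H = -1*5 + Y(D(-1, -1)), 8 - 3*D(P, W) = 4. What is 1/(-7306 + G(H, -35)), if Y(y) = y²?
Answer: -63/304403 ≈ -0.00020696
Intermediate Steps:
D(P, W) = 4/3 (D(P, W) = 8/3 - ⅓*4 = 8/3 - 4/3 = 4/3)
H = 29/63 (H = -(-1*5 + (4/3)²)/7 = -(-5 + 16/9)/7 = -⅐*(-29/9) = 29/63 ≈ 0.46032)
G(Q, o) = (-58 + Q)*(-8 + o)
1/(-7306 + G(H, -35)) = 1/(-7306 + (464 - 58*(-35) - 8*29/63 + (29/63)*(-35))) = 1/(-7306 + (464 + 2030 - 232/63 - 145/9)) = 1/(-7306 + 155875/63) = 1/(-304403/63) = -63/304403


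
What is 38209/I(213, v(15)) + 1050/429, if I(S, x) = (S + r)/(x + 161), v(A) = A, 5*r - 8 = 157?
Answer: 480865106/17589 ≈ 27339.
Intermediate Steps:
r = 33 (r = 8/5 + (⅕)*157 = 8/5 + 157/5 = 33)
I(S, x) = (33 + S)/(161 + x) (I(S, x) = (S + 33)/(x + 161) = (33 + S)/(161 + x))
38209/I(213, v(15)) + 1050/429 = 38209/(((33 + 213)/(161 + 15))) + 1050/429 = 38209/((246/176)) + 1050*(1/429) = 38209/(((1/176)*246)) + 350/143 = 38209/(123/88) + 350/143 = 38209*(88/123) + 350/143 = 3362392/123 + 350/143 = 480865106/17589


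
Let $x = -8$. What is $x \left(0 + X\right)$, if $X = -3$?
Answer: $24$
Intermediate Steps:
$x \left(0 + X\right) = - 8 \left(0 - 3\right) = \left(-8\right) \left(-3\right) = 24$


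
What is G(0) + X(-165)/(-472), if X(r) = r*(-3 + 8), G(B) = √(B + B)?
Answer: 825/472 ≈ 1.7479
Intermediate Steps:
G(B) = √2*√B (G(B) = √(2*B) = √2*√B)
X(r) = 5*r (X(r) = r*5 = 5*r)
G(0) + X(-165)/(-472) = √2*√0 + (5*(-165))/(-472) = √2*0 - 825*(-1/472) = 0 + 825/472 = 825/472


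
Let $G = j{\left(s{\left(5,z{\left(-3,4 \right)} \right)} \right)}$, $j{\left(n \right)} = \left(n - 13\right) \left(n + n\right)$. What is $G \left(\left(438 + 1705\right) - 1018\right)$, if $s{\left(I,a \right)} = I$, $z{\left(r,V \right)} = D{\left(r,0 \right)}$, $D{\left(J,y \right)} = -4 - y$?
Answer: $-90000$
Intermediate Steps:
$z{\left(r,V \right)} = -4$ ($z{\left(r,V \right)} = -4 - 0 = -4 + 0 = -4$)
$j{\left(n \right)} = 2 n \left(-13 + n\right)$ ($j{\left(n \right)} = \left(-13 + n\right) 2 n = 2 n \left(-13 + n\right)$)
$G = -80$ ($G = 2 \cdot 5 \left(-13 + 5\right) = 2 \cdot 5 \left(-8\right) = -80$)
$G \left(\left(438 + 1705\right) - 1018\right) = - 80 \left(\left(438 + 1705\right) - 1018\right) = - 80 \left(2143 - 1018\right) = \left(-80\right) 1125 = -90000$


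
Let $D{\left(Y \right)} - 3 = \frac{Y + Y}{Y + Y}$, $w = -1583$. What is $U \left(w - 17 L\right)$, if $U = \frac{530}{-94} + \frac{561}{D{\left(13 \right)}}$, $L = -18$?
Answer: $- \frac{32317039}{188} \approx -1.719 \cdot 10^{5}$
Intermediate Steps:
$D{\left(Y \right)} = 4$ ($D{\left(Y \right)} = 3 + \frac{Y + Y}{Y + Y} = 3 + \frac{2 Y}{2 Y} = 3 + 2 Y \frac{1}{2 Y} = 3 + 1 = 4$)
$U = \frac{25307}{188}$ ($U = \frac{530}{-94} + \frac{561}{4} = 530 \left(- \frac{1}{94}\right) + 561 \cdot \frac{1}{4} = - \frac{265}{47} + \frac{561}{4} = \frac{25307}{188} \approx 134.61$)
$U \left(w - 17 L\right) = \frac{25307 \left(-1583 - -306\right)}{188} = \frac{25307 \left(-1583 + 306\right)}{188} = \frac{25307}{188} \left(-1277\right) = - \frac{32317039}{188}$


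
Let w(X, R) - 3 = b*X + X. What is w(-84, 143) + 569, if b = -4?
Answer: 824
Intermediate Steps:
w(X, R) = 3 - 3*X (w(X, R) = 3 + (-4*X + X) = 3 - 3*X)
w(-84, 143) + 569 = (3 - 3*(-84)) + 569 = (3 + 252) + 569 = 255 + 569 = 824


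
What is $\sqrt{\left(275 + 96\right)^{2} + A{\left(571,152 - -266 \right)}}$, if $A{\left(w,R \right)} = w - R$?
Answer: $\sqrt{137794} \approx 371.21$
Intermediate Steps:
$\sqrt{\left(275 + 96\right)^{2} + A{\left(571,152 - -266 \right)}} = \sqrt{\left(275 + 96\right)^{2} + \left(571 - \left(152 - -266\right)\right)} = \sqrt{371^{2} + \left(571 - \left(152 + 266\right)\right)} = \sqrt{137641 + \left(571 - 418\right)} = \sqrt{137641 + 153} = \sqrt{137794}$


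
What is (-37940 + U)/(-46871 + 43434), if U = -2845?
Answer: 40785/3437 ≈ 11.866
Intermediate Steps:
(-37940 + U)/(-46871 + 43434) = (-37940 - 2845)/(-46871 + 43434) = -40785/(-3437) = -40785*(-1/3437) = 40785/3437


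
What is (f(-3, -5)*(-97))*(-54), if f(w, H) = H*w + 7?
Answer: 115236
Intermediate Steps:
f(w, H) = 7 + H*w
(f(-3, -5)*(-97))*(-54) = ((7 - 5*(-3))*(-97))*(-54) = ((7 + 15)*(-97))*(-54) = (22*(-97))*(-54) = -2134*(-54) = 115236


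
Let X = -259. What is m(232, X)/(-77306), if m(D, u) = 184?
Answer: -92/38653 ≈ -0.0023802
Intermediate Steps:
m(232, X)/(-77306) = 184/(-77306) = 184*(-1/77306) = -92/38653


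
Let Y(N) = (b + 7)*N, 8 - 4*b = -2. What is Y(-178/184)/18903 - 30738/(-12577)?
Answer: 106890168469/43744717704 ≈ 2.4435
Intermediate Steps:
b = 5/2 (b = 2 - 1/4*(-2) = 2 + 1/2 = 5/2 ≈ 2.5000)
Y(N) = 19*N/2 (Y(N) = (5/2 + 7)*N = 19*N/2)
Y(-178/184)/18903 - 30738/(-12577) = (19*(-178/184)/2)/18903 - 30738/(-12577) = (19*(-178*1/184)/2)*(1/18903) - 30738*(-1/12577) = ((19/2)*(-89/92))*(1/18903) + 30738/12577 = -1691/184*1/18903 + 30738/12577 = -1691/3478152 + 30738/12577 = 106890168469/43744717704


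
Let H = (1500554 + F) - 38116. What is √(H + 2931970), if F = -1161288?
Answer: 44*√1670 ≈ 1798.1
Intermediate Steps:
H = 301150 (H = (1500554 - 1161288) - 38116 = 339266 - 38116 = 301150)
√(H + 2931970) = √(301150 + 2931970) = √3233120 = 44*√1670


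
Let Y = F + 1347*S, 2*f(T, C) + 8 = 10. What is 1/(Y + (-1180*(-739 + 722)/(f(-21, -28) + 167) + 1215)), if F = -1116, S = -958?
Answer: -42/54188719 ≈ -7.7507e-7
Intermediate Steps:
f(T, C) = 1 (f(T, C) = -4 + (1/2)*10 = -4 + 5 = 1)
Y = -1291542 (Y = -1116 + 1347*(-958) = -1116 - 1290426 = -1291542)
1/(Y + (-1180*(-739 + 722)/(f(-21, -28) + 167) + 1215)) = 1/(-1291542 + (-1180*(-739 + 722)/(1 + 167) + 1215)) = 1/(-1291542 + (-(-20060)/168 + 1215)) = 1/(-1291542 + (-1180*(-17/168) + 1215)) = 1/(-1291542 + (5015/42 + 1215)) = 1/(-1291542 + 56045/42) = 1/(-54188719/42) = -42/54188719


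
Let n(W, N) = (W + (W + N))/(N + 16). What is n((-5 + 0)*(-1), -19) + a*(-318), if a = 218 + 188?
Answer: -129105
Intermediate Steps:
n(W, N) = (N + 2*W)/(16 + N) (n(W, N) = (W + (N + W))/(16 + N) = (N + 2*W)/(16 + N))
a = 406
n((-5 + 0)*(-1), -19) + a*(-318) = (-19 + 2*((-5 + 0)*(-1)))/(16 - 19) + 406*(-318) = (-19 + 2*(-5*(-1)))/(-3) - 129108 = -(-19 + 2*5)/3 - 129108 = -(-19 + 10)/3 - 129108 = -⅓*(-9) - 129108 = 3 - 129108 = -129105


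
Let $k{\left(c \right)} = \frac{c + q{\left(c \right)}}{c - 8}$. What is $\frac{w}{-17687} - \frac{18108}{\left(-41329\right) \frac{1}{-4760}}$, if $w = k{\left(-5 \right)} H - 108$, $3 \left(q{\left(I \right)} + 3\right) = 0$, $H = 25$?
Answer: $- \frac{19818641248364}{9502818299} \approx -2085.6$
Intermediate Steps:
$q{\left(I \right)} = -3$ ($q{\left(I \right)} = -3 + \frac{1}{3} \cdot 0 = -3 + 0 = -3$)
$k{\left(c \right)} = \frac{-3 + c}{-8 + c}$ ($k{\left(c \right)} = \frac{c - 3}{c - 8} = \frac{-3 + c}{-8 + c}$)
$w = - \frac{1204}{13}$ ($w = \frac{-3 - 5}{-8 - 5} \cdot 25 - 108 = \frac{1}{-13} \left(-8\right) 25 - 108 = \left(- \frac{1}{13}\right) \left(-8\right) 25 - 108 = \frac{8}{13} \cdot 25 - 108 = \frac{200}{13} - 108 = - \frac{1204}{13} \approx -92.615$)
$\frac{w}{-17687} - \frac{18108}{\left(-41329\right) \frac{1}{-4760}} = - \frac{1204}{13 \left(-17687\right)} - \frac{18108}{\left(-41329\right) \frac{1}{-4760}} = \left(- \frac{1204}{13}\right) \left(- \frac{1}{17687}\right) - \frac{18108}{\left(-41329\right) \left(- \frac{1}{4760}\right)} = \frac{1204}{229931} - \frac{18108}{\frac{41329}{4760}} = \frac{1204}{229931} - \frac{86194080}{41329} = - \frac{19818641248364}{9502818299}$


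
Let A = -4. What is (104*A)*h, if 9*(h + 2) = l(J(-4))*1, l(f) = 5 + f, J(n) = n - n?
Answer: 5408/9 ≈ 600.89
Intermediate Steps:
J(n) = 0
h = -13/9 (h = -2 + ((5 + 0)*1)/9 = -2 + (5*1)/9 = -2 + (⅑)*5 = -2 + 5/9 = -13/9 ≈ -1.4444)
(104*A)*h = (104*(-4))*(-13/9) = -416*(-13/9) = 5408/9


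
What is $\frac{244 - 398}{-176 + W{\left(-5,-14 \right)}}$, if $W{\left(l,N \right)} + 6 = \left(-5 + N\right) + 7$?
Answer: $\frac{77}{97} \approx 0.79381$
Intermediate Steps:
$W{\left(l,N \right)} = -4 + N$ ($W{\left(l,N \right)} = -6 + \left(\left(-5 + N\right) + 7\right) = -6 + \left(2 + N\right) = -4 + N$)
$\frac{244 - 398}{-176 + W{\left(-5,-14 \right)}} = \frac{244 - 398}{-176 - 18} = \frac{1}{-176 - 18} \left(-154\right) = \frac{1}{-194} \left(-154\right) = \left(- \frac{1}{194}\right) \left(-154\right) = \frac{77}{97}$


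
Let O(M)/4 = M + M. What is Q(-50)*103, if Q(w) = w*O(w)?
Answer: 2060000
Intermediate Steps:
O(M) = 8*M (O(M) = 4*(M + M) = 4*(2*M) = 8*M)
Q(w) = 8*w**2 (Q(w) = w*(8*w) = 8*w**2)
Q(-50)*103 = (8*(-50)**2)*103 = (8*2500)*103 = 20000*103 = 2060000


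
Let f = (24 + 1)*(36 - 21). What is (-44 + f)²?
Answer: 109561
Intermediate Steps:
f = 375 (f = 25*15 = 375)
(-44 + f)² = (-44 + 375)² = 331² = 109561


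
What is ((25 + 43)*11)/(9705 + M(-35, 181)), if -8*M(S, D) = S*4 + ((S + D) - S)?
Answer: 5984/77599 ≈ 0.077114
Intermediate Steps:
M(S, D) = -S/2 - D/8 (M(S, D) = -(S*4 + ((S + D) - S))/8 = -(4*S + ((D + S) - S))/8 = -(4*S + D)/8 = -(D + 4*S)/8 = -S/2 - D/8)
((25 + 43)*11)/(9705 + M(-35, 181)) = ((25 + 43)*11)/(9705 + (-1/2*(-35) - 1/8*181)) = (68*11)/(9705 + (35/2 - 181/8)) = 748/(9705 - 41/8) = 748/(77599/8) = 748*(8/77599) = 5984/77599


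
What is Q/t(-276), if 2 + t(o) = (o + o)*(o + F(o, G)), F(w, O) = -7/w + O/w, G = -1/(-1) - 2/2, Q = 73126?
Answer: 36563/76168 ≈ 0.48003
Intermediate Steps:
G = 0 (G = -1*(-1) - 2*½ = 1 - 1 = 0)
t(o) = -2 + 2*o*(o - 7/o) (t(o) = -2 + (o + o)*(o + (-7 + 0)/o) = -2 + (2*o)*(o - 7/o) = -2 + 2*o*(o - 7/o))
Q/t(-276) = 73126/(-16 + 2*(-276)²) = 73126/(-16 + 2*76176) = 73126/(-16 + 152352) = 73126/152336 = 73126*(1/152336) = 36563/76168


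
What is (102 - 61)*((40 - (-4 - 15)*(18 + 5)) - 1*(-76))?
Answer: 22673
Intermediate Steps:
(102 - 61)*((40 - (-4 - 15)*(18 + 5)) - 1*(-76)) = 41*((40 - (-19)*23) + 76) = 41*((40 - 1*(-437)) + 76) = 41*((40 + 437) + 76) = 41*(477 + 76) = 41*553 = 22673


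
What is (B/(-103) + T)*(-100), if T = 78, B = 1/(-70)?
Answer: -5623810/721 ≈ -7800.0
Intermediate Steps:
B = -1/70 ≈ -0.014286
(B/(-103) + T)*(-100) = (-1/70/(-103) + 78)*(-100) = (-1/70*(-1/103) + 78)*(-100) = (1/7210 + 78)*(-100) = (562381/7210)*(-100) = -5623810/721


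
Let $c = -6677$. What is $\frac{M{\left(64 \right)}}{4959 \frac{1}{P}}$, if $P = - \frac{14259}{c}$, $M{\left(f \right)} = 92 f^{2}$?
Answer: $\frac{1791082496}{11037081} \approx 162.28$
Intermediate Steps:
$P = \frac{14259}{6677}$ ($P = - \frac{14259}{-6677} = \left(-14259\right) \left(- \frac{1}{6677}\right) = \frac{14259}{6677} \approx 2.1355$)
$\frac{M{\left(64 \right)}}{4959 \frac{1}{P}} = \frac{92 \cdot 64^{2}}{4959 \frac{1}{\frac{14259}{6677}}} = \frac{92 \cdot 4096}{4959 \cdot \frac{6677}{14259}} = \frac{376832}{\frac{11037081}{4753}} = 376832 \cdot \frac{4753}{11037081} = \frac{1791082496}{11037081}$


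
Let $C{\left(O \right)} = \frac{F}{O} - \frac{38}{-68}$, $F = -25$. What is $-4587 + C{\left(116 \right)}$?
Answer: $- \frac{9044887}{1972} \approx -4586.7$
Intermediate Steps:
$C{\left(O \right)} = \frac{19}{34} - \frac{25}{O}$ ($C{\left(O \right)} = - \frac{25}{O} - \frac{38}{-68} = - \frac{25}{O} - - \frac{19}{34} = - \frac{25}{O} + \frac{19}{34} = \frac{19}{34} - \frac{25}{O}$)
$-4587 + C{\left(116 \right)} = -4587 + \left(\frac{19}{34} - \frac{25}{116}\right) = -4587 + \frac{677}{1972} = - \frac{9044887}{1972}$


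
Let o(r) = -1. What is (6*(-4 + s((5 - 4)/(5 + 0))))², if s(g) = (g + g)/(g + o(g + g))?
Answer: 729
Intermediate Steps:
s(g) = 2*g/(-1 + g) (s(g) = (g + g)/(g - 1) = (2*g)/(-1 + g) = 2*g/(-1 + g))
(6*(-4 + s((5 - 4)/(5 + 0))))² = (6*(-4 + 2*((5 - 4)/(5 + 0))/(-1 + (5 - 4)/(5 + 0))))² = (6*(-4 + 2*(1/5)/(-1 + 1/5)))² = (6*(-4 + 2*(1*(⅕))/(-1 + 1*(⅕))))² = (6*(-4 + 2*(⅕)/(-1 + ⅕)))² = (6*(-4 + 2*(⅕)/(-⅘)))² = (6*(-4 + 2*(⅕)*(-5/4)))² = (6*(-4 - ½))² = (6*(-9/2))² = (-27)² = 729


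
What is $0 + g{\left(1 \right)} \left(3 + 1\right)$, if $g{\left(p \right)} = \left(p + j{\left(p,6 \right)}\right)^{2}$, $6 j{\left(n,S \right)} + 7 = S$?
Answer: $\frac{25}{9} \approx 2.7778$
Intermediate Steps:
$j{\left(n,S \right)} = - \frac{7}{6} + \frac{S}{6}$
$g{\left(p \right)} = \left(- \frac{1}{6} + p\right)^{2}$ ($g{\left(p \right)} = \left(p + \left(- \frac{7}{6} + \frac{1}{6} \cdot 6\right)\right)^{2} = \left(p + \left(- \frac{7}{6} + 1\right)\right)^{2} = \left(p - \frac{1}{6}\right)^{2} = \left(- \frac{1}{6} + p\right)^{2}$)
$0 + g{\left(1 \right)} \left(3 + 1\right) = 0 + \frac{\left(-1 + 6 \cdot 1\right)^{2}}{36} \left(3 + 1\right) = 0 + \frac{\left(-1 + 6\right)^{2}}{36} \cdot 4 = 0 + \frac{5^{2}}{36} \cdot 4 = 0 + \frac{1}{36} \cdot 25 \cdot 4 = 0 + \frac{25}{36} \cdot 4 = 0 + \frac{25}{9} = \frac{25}{9}$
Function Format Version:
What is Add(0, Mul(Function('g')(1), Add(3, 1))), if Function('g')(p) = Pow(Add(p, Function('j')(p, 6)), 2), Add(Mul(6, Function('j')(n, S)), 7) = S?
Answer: Rational(25, 9) ≈ 2.7778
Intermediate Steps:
Function('j')(n, S) = Add(Rational(-7, 6), Mul(Rational(1, 6), S))
Function('g')(p) = Pow(Add(Rational(-1, 6), p), 2) (Function('g')(p) = Pow(Add(p, Add(Rational(-7, 6), Mul(Rational(1, 6), 6))), 2) = Pow(Add(p, Add(Rational(-7, 6), 1)), 2) = Pow(Add(p, Rational(-1, 6)), 2) = Pow(Add(Rational(-1, 6), p), 2))
Add(0, Mul(Function('g')(1), Add(3, 1))) = Add(0, Mul(Mul(Rational(1, 36), Pow(Add(-1, Mul(6, 1)), 2)), Add(3, 1))) = Add(0, Mul(Mul(Rational(1, 36), Pow(Add(-1, 6), 2)), 4)) = Add(0, Mul(Mul(Rational(1, 36), Pow(5, 2)), 4)) = Add(0, Mul(Mul(Rational(1, 36), 25), 4)) = Add(0, Mul(Rational(25, 36), 4)) = Add(0, Rational(25, 9)) = Rational(25, 9)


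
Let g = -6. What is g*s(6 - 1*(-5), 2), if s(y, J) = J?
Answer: -12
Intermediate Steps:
g*s(6 - 1*(-5), 2) = -6*2 = -12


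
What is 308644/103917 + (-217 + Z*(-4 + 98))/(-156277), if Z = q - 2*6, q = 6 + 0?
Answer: 4392283415/1476348819 ≈ 2.9751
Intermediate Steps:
q = 6
Z = -6 (Z = 6 - 2*6 = 6 - 12 = -6)
308644/103917 + (-217 + Z*(-4 + 98))/(-156277) = 308644/103917 + (-217 - 6*(-4 + 98))/(-156277) = 308644*(1/103917) + (-217 - 6*94)*(-1/156277) = 308644/103917 + (-217 - 564)*(-1/156277) = 308644/103917 - 781*(-1/156277) = 308644/103917 + 71/14207 = 4392283415/1476348819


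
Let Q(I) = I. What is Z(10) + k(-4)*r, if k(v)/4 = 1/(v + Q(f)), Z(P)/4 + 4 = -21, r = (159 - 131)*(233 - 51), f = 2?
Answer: -10292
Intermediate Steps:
r = 5096 (r = 28*182 = 5096)
Z(P) = -100 (Z(P) = -16 + 4*(-21) = -16 - 84 = -100)
k(v) = 4/(2 + v) (k(v) = 4/(v + 2) = 4/(2 + v))
Z(10) + k(-4)*r = -100 + (4/(2 - 4))*5096 = -100 + (4/(-2))*5096 = -100 + (4*(-½))*5096 = -100 - 2*5096 = -100 - 10192 = -10292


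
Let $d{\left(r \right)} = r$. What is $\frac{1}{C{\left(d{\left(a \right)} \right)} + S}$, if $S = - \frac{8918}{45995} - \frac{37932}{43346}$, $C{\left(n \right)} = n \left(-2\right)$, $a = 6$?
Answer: $- \frac{996849635}{13027816604} \approx -0.076517$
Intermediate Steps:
$C{\left(n \right)} = - 2 n$
$S = - \frac{1065620984}{996849635}$ ($S = \left(-8918\right) \frac{1}{45995} - \frac{18966}{21673} = - \frac{8918}{45995} - \frac{18966}{21673} = - \frac{1065620984}{996849635} \approx -1.069$)
$\frac{1}{C{\left(d{\left(a \right)} \right)} + S} = \frac{1}{\left(-2\right) 6 - \frac{1065620984}{996849635}} = \frac{1}{-12 - \frac{1065620984}{996849635}} = \frac{1}{- \frac{13027816604}{996849635}} = - \frac{996849635}{13027816604}$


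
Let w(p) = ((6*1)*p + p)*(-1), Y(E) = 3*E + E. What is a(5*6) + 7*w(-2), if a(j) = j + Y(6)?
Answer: 152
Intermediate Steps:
Y(E) = 4*E
a(j) = 24 + j (a(j) = j + 4*6 = j + 24 = 24 + j)
w(p) = -7*p (w(p) = (6*p + p)*(-1) = (7*p)*(-1) = -7*p)
a(5*6) + 7*w(-2) = (24 + 5*6) + 7*(-7*(-2)) = (24 + 30) + 7*14 = 54 + 98 = 152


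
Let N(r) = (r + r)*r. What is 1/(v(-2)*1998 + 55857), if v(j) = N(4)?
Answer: 1/119793 ≈ 8.3477e-6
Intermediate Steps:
N(r) = 2*r² (N(r) = (2*r)*r = 2*r²)
v(j) = 32 (v(j) = 2*4² = 2*16 = 32)
1/(v(-2)*1998 + 55857) = 1/(32*1998 + 55857) = 1/(63936 + 55857) = 1/119793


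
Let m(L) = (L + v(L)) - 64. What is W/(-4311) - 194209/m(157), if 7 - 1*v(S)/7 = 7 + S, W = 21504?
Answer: 271867325/1445622 ≈ 188.06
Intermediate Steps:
v(S) = -7*S (v(S) = 49 - 7*(7 + S) = 49 + (-49 - 7*S) = -7*S)
m(L) = -64 - 6*L (m(L) = (L - 7*L) - 64 = -6*L - 64 = -64 - 6*L)
W/(-4311) - 194209/m(157) = 21504/(-4311) - 194209/(-64 - 6*157) = 21504*(-1/4311) - 194209/(-64 - 942) = -7168/1437 - 194209/(-1006) = -7168/1437 - 194209*(-1/1006) = -7168/1437 + 194209/1006 = 271867325/1445622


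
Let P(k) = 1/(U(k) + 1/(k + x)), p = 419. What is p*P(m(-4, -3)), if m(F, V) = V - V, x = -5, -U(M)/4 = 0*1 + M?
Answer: -2095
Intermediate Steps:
U(M) = -4*M (U(M) = -4*(0*1 + M) = -4*(0 + M) = -4*M)
m(F, V) = 0
P(k) = 1/(1/(-5 + k) - 4*k) (P(k) = 1/(-4*k + 1/(k - 5)) = 1/(-4*k + 1/(-5 + k)) = 1/(1/(-5 + k) - 4*k))
p*P(m(-4, -3)) = 419*((-5 + 0)/(1 - 4*0**2 + 20*0)) = 419*(-5/(1 - 4*0 + 0)) = 419*(-5/(1 + 0 + 0)) = 419*(-5/1) = 419*(1*(-5)) = 419*(-5) = -2095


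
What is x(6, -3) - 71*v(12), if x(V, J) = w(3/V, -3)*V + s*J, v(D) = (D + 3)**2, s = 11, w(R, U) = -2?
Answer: -16020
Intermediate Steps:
v(D) = (3 + D)**2
x(V, J) = -2*V + 11*J
x(6, -3) - 71*v(12) = (-2*6 + 11*(-3)) - 71*(3 + 12)**2 = (-12 - 33) - 71*15**2 = -45 - 71*225 = -45 - 15975 = -16020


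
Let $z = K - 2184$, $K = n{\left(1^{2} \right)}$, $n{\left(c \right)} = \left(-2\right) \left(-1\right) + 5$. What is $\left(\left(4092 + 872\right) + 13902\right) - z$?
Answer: $21043$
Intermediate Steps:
$n{\left(c \right)} = 7$ ($n{\left(c \right)} = 2 + 5 = 7$)
$K = 7$
$z = -2177$ ($z = 7 - 2184 = -2177$)
$\left(\left(4092 + 872\right) + 13902\right) - z = \left(\left(4092 + 872\right) + 13902\right) - -2177 = \left(4964 + 13902\right) + 2177 = 18866 + 2177 = 21043$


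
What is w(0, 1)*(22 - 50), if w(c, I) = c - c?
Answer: 0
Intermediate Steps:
w(c, I) = 0
w(0, 1)*(22 - 50) = 0*(22 - 50) = 0*(-28) = 0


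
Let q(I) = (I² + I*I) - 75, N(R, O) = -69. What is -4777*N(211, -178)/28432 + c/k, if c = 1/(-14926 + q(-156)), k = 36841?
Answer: 408876129487075/35269137178352 ≈ 11.593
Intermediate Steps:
q(I) = -75 + 2*I² (q(I) = (I² + I²) - 75 = 2*I² - 75 = -75 + 2*I²)
c = 1/33671 (c = 1/(-14926 + (-75 + 2*(-156)²)) = 1/(-14926 + (-75 + 2*24336)) = 1/(-14926 + (-75 + 48672)) = 1/(-14926 + 48597) = 1/33671 ≈ 2.9699e-5)
-4777*N(211, -178)/28432 + c/k = -4777/((-(-28432)/(-69))) + (1/33671)/36841 = -4777/((-(-28432)*(-1)/69)) + (1/33671)*(1/36841) = -4777/((-1*28432/69)) + 1/1240473311 = -4777/(-28432/69) + 1/1240473311 = -4777*(-69/28432) + 1/1240473311 = 329613/28432 + 1/1240473311 = 408876129487075/35269137178352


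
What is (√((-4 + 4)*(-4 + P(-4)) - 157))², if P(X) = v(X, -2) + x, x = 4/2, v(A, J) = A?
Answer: -157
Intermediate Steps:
x = 2 (x = 4*(½) = 2)
P(X) = 2 + X (P(X) = X + 2 = 2 + X)
(√((-4 + 4)*(-4 + P(-4)) - 157))² = (√((-4 + 4)*(-4 + (2 - 4)) - 157))² = (√(0*(-4 - 2) - 157))² = (√(0*(-6) - 157))² = (√(0 - 157))² = (√(-157))² = (I*√157)² = -157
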